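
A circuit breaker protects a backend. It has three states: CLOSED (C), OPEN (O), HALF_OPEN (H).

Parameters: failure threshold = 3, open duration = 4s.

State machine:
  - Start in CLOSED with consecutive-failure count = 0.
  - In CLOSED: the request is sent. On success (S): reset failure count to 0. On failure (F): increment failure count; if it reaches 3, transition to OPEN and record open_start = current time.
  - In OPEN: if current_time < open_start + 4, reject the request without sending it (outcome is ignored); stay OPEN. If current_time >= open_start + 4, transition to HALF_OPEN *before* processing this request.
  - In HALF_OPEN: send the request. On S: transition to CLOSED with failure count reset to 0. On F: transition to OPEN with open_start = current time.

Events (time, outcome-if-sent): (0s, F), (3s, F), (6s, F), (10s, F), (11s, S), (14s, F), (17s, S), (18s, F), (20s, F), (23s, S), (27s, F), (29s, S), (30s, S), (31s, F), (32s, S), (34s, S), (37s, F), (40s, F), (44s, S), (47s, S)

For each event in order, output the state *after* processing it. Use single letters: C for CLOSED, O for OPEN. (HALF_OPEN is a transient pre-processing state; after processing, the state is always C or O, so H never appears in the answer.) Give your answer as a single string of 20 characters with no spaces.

State after each event:
  event#1 t=0s outcome=F: state=CLOSED
  event#2 t=3s outcome=F: state=CLOSED
  event#3 t=6s outcome=F: state=OPEN
  event#4 t=10s outcome=F: state=OPEN
  event#5 t=11s outcome=S: state=OPEN
  event#6 t=14s outcome=F: state=OPEN
  event#7 t=17s outcome=S: state=OPEN
  event#8 t=18s outcome=F: state=OPEN
  event#9 t=20s outcome=F: state=OPEN
  event#10 t=23s outcome=S: state=CLOSED
  event#11 t=27s outcome=F: state=CLOSED
  event#12 t=29s outcome=S: state=CLOSED
  event#13 t=30s outcome=S: state=CLOSED
  event#14 t=31s outcome=F: state=CLOSED
  event#15 t=32s outcome=S: state=CLOSED
  event#16 t=34s outcome=S: state=CLOSED
  event#17 t=37s outcome=F: state=CLOSED
  event#18 t=40s outcome=F: state=CLOSED
  event#19 t=44s outcome=S: state=CLOSED
  event#20 t=47s outcome=S: state=CLOSED

Answer: CCOOOOOOOCCCCCCCCCCC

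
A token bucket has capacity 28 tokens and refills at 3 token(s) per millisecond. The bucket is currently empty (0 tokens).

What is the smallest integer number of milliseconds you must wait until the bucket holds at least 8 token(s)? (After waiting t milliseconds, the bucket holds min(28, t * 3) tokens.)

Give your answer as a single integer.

Need t * 3 >= 8, so t >= 8/3.
Smallest integer t = ceil(8/3) = 3.

Answer: 3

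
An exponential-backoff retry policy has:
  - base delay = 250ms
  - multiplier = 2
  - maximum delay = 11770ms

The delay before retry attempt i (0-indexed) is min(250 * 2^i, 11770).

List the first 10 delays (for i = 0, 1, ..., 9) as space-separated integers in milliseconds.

Computing each delay:
  i=0: min(250*2^0, 11770) = 250
  i=1: min(250*2^1, 11770) = 500
  i=2: min(250*2^2, 11770) = 1000
  i=3: min(250*2^3, 11770) = 2000
  i=4: min(250*2^4, 11770) = 4000
  i=5: min(250*2^5, 11770) = 8000
  i=6: min(250*2^6, 11770) = 11770
  i=7: min(250*2^7, 11770) = 11770
  i=8: min(250*2^8, 11770) = 11770
  i=9: min(250*2^9, 11770) = 11770

Answer: 250 500 1000 2000 4000 8000 11770 11770 11770 11770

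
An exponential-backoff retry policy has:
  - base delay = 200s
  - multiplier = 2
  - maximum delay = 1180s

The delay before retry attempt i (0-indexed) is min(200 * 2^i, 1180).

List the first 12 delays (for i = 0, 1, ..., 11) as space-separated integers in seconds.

Answer: 200 400 800 1180 1180 1180 1180 1180 1180 1180 1180 1180

Derivation:
Computing each delay:
  i=0: min(200*2^0, 1180) = 200
  i=1: min(200*2^1, 1180) = 400
  i=2: min(200*2^2, 1180) = 800
  i=3: min(200*2^3, 1180) = 1180
  i=4: min(200*2^4, 1180) = 1180
  i=5: min(200*2^5, 1180) = 1180
  i=6: min(200*2^6, 1180) = 1180
  i=7: min(200*2^7, 1180) = 1180
  i=8: min(200*2^8, 1180) = 1180
  i=9: min(200*2^9, 1180) = 1180
  i=10: min(200*2^10, 1180) = 1180
  i=11: min(200*2^11, 1180) = 1180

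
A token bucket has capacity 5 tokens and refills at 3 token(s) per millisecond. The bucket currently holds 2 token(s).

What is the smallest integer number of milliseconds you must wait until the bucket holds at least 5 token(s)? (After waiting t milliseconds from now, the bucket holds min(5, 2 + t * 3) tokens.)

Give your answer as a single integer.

Answer: 1

Derivation:
Need 2 + t * 3 >= 5, so t >= 3/3.
Smallest integer t = ceil(3/3) = 1.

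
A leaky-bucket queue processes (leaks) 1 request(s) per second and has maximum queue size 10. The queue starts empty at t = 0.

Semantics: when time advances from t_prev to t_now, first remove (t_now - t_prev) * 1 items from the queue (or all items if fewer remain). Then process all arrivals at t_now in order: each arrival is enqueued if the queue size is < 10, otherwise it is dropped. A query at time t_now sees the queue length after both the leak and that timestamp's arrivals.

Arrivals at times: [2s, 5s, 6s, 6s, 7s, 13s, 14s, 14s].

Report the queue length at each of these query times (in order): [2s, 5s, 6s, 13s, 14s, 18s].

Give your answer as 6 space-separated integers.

Answer: 1 1 2 1 2 0

Derivation:
Queue lengths at query times:
  query t=2s: backlog = 1
  query t=5s: backlog = 1
  query t=6s: backlog = 2
  query t=13s: backlog = 1
  query t=14s: backlog = 2
  query t=18s: backlog = 0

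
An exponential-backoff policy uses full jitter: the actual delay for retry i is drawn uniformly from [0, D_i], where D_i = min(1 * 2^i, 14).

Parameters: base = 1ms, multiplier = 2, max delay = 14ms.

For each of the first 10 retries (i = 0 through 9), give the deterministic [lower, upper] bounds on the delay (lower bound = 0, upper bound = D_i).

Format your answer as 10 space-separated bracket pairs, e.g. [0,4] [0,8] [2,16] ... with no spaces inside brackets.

Answer: [0,1] [0,2] [0,4] [0,8] [0,14] [0,14] [0,14] [0,14] [0,14] [0,14]

Derivation:
Computing bounds per retry:
  i=0: D_i=min(1*2^0,14)=1, bounds=[0,1]
  i=1: D_i=min(1*2^1,14)=2, bounds=[0,2]
  i=2: D_i=min(1*2^2,14)=4, bounds=[0,4]
  i=3: D_i=min(1*2^3,14)=8, bounds=[0,8]
  i=4: D_i=min(1*2^4,14)=14, bounds=[0,14]
  i=5: D_i=min(1*2^5,14)=14, bounds=[0,14]
  i=6: D_i=min(1*2^6,14)=14, bounds=[0,14]
  i=7: D_i=min(1*2^7,14)=14, bounds=[0,14]
  i=8: D_i=min(1*2^8,14)=14, bounds=[0,14]
  i=9: D_i=min(1*2^9,14)=14, bounds=[0,14]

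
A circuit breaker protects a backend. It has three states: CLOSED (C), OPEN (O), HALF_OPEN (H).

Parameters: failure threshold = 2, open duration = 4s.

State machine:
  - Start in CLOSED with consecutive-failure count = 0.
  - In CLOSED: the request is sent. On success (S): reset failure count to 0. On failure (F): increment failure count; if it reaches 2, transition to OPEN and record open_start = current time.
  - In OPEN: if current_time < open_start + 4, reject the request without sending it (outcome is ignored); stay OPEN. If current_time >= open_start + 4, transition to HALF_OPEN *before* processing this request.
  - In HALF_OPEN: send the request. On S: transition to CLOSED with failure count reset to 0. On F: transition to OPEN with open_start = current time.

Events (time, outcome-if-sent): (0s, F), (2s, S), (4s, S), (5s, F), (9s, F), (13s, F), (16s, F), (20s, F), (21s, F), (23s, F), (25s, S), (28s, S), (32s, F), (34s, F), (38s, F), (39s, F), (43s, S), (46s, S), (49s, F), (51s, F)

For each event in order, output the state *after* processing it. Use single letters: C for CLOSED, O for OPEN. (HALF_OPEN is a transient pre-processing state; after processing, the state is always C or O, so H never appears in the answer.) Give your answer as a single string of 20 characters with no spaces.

State after each event:
  event#1 t=0s outcome=F: state=CLOSED
  event#2 t=2s outcome=S: state=CLOSED
  event#3 t=4s outcome=S: state=CLOSED
  event#4 t=5s outcome=F: state=CLOSED
  event#5 t=9s outcome=F: state=OPEN
  event#6 t=13s outcome=F: state=OPEN
  event#7 t=16s outcome=F: state=OPEN
  event#8 t=20s outcome=F: state=OPEN
  event#9 t=21s outcome=F: state=OPEN
  event#10 t=23s outcome=F: state=OPEN
  event#11 t=25s outcome=S: state=CLOSED
  event#12 t=28s outcome=S: state=CLOSED
  event#13 t=32s outcome=F: state=CLOSED
  event#14 t=34s outcome=F: state=OPEN
  event#15 t=38s outcome=F: state=OPEN
  event#16 t=39s outcome=F: state=OPEN
  event#17 t=43s outcome=S: state=CLOSED
  event#18 t=46s outcome=S: state=CLOSED
  event#19 t=49s outcome=F: state=CLOSED
  event#20 t=51s outcome=F: state=OPEN

Answer: CCCCOOOOOOCCCOOOCCCO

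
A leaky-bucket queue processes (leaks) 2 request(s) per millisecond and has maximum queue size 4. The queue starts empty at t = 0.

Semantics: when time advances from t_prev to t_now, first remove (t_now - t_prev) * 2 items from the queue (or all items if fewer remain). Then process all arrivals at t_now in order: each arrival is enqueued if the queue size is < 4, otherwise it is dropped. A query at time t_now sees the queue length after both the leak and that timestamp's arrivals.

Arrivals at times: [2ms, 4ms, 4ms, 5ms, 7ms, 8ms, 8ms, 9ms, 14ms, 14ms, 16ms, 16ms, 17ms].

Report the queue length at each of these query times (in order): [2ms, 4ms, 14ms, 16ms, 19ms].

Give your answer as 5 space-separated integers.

Queue lengths at query times:
  query t=2ms: backlog = 1
  query t=4ms: backlog = 2
  query t=14ms: backlog = 2
  query t=16ms: backlog = 2
  query t=19ms: backlog = 0

Answer: 1 2 2 2 0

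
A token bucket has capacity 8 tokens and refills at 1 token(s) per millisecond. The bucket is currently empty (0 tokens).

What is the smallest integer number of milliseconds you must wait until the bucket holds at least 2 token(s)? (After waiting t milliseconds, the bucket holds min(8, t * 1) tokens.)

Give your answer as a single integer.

Need t * 1 >= 2, so t >= 2/1.
Smallest integer t = ceil(2/1) = 2.

Answer: 2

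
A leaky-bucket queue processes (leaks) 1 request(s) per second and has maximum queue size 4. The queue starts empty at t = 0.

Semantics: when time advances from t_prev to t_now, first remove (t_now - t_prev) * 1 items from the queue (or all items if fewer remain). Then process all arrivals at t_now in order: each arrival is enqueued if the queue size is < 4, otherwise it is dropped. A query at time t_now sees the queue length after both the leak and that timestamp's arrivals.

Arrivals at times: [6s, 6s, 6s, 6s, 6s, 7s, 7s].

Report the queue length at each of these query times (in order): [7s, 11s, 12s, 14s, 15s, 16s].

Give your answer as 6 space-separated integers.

Answer: 4 0 0 0 0 0

Derivation:
Queue lengths at query times:
  query t=7s: backlog = 4
  query t=11s: backlog = 0
  query t=12s: backlog = 0
  query t=14s: backlog = 0
  query t=15s: backlog = 0
  query t=16s: backlog = 0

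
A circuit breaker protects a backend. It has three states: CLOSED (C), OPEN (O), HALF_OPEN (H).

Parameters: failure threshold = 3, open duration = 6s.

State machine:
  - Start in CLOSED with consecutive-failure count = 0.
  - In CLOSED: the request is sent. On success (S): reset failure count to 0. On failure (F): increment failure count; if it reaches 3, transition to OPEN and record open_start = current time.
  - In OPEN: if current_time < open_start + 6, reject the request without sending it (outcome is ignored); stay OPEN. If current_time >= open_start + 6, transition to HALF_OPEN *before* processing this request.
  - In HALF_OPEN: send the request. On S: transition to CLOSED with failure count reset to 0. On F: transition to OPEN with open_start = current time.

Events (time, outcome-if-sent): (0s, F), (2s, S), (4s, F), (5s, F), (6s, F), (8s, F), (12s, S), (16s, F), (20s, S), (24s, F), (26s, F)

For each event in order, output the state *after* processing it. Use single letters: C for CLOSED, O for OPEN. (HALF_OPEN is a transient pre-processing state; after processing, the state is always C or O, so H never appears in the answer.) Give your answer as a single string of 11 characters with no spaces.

Answer: CCCCOOCCCCC

Derivation:
State after each event:
  event#1 t=0s outcome=F: state=CLOSED
  event#2 t=2s outcome=S: state=CLOSED
  event#3 t=4s outcome=F: state=CLOSED
  event#4 t=5s outcome=F: state=CLOSED
  event#5 t=6s outcome=F: state=OPEN
  event#6 t=8s outcome=F: state=OPEN
  event#7 t=12s outcome=S: state=CLOSED
  event#8 t=16s outcome=F: state=CLOSED
  event#9 t=20s outcome=S: state=CLOSED
  event#10 t=24s outcome=F: state=CLOSED
  event#11 t=26s outcome=F: state=CLOSED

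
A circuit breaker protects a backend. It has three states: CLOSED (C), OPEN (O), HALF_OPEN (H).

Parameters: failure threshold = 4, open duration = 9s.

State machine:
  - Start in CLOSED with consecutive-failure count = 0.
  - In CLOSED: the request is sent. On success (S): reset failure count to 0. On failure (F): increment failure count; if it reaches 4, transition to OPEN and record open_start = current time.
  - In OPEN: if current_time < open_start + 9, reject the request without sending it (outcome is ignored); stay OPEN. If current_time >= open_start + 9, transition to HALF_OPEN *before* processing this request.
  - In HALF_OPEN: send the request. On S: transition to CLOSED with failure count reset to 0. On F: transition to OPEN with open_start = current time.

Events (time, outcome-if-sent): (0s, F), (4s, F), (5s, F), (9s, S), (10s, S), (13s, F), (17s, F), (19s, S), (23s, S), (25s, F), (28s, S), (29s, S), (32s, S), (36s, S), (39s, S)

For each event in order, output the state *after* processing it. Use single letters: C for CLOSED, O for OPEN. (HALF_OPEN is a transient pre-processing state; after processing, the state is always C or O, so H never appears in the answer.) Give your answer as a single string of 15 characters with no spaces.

State after each event:
  event#1 t=0s outcome=F: state=CLOSED
  event#2 t=4s outcome=F: state=CLOSED
  event#3 t=5s outcome=F: state=CLOSED
  event#4 t=9s outcome=S: state=CLOSED
  event#5 t=10s outcome=S: state=CLOSED
  event#6 t=13s outcome=F: state=CLOSED
  event#7 t=17s outcome=F: state=CLOSED
  event#8 t=19s outcome=S: state=CLOSED
  event#9 t=23s outcome=S: state=CLOSED
  event#10 t=25s outcome=F: state=CLOSED
  event#11 t=28s outcome=S: state=CLOSED
  event#12 t=29s outcome=S: state=CLOSED
  event#13 t=32s outcome=S: state=CLOSED
  event#14 t=36s outcome=S: state=CLOSED
  event#15 t=39s outcome=S: state=CLOSED

Answer: CCCCCCCCCCCCCCC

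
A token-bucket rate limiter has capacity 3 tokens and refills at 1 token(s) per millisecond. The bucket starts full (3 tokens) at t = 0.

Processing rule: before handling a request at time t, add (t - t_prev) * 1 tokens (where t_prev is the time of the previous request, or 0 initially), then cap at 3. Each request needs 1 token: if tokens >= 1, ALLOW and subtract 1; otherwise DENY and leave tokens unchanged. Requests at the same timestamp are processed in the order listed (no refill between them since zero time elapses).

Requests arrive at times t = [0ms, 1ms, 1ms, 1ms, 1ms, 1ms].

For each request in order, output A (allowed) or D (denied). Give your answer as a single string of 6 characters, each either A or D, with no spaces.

Answer: AAAADD

Derivation:
Simulating step by step:
  req#1 t=0ms: ALLOW
  req#2 t=1ms: ALLOW
  req#3 t=1ms: ALLOW
  req#4 t=1ms: ALLOW
  req#5 t=1ms: DENY
  req#6 t=1ms: DENY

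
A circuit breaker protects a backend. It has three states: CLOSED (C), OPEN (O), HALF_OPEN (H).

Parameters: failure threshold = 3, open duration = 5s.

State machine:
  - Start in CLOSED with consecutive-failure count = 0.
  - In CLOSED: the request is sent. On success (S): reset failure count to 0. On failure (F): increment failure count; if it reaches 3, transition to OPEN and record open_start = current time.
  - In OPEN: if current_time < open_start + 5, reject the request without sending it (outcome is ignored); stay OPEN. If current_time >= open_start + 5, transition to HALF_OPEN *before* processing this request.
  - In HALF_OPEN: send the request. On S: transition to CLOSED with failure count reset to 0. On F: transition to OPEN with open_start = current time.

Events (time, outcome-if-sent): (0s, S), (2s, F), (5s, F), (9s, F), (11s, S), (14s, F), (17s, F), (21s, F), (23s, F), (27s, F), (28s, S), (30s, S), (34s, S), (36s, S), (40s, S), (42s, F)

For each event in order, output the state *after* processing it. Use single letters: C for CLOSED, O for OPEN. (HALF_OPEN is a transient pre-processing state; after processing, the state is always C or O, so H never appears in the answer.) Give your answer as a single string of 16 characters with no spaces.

State after each event:
  event#1 t=0s outcome=S: state=CLOSED
  event#2 t=2s outcome=F: state=CLOSED
  event#3 t=5s outcome=F: state=CLOSED
  event#4 t=9s outcome=F: state=OPEN
  event#5 t=11s outcome=S: state=OPEN
  event#6 t=14s outcome=F: state=OPEN
  event#7 t=17s outcome=F: state=OPEN
  event#8 t=21s outcome=F: state=OPEN
  event#9 t=23s outcome=F: state=OPEN
  event#10 t=27s outcome=F: state=OPEN
  event#11 t=28s outcome=S: state=OPEN
  event#12 t=30s outcome=S: state=OPEN
  event#13 t=34s outcome=S: state=CLOSED
  event#14 t=36s outcome=S: state=CLOSED
  event#15 t=40s outcome=S: state=CLOSED
  event#16 t=42s outcome=F: state=CLOSED

Answer: CCCOOOOOOOOOCCCC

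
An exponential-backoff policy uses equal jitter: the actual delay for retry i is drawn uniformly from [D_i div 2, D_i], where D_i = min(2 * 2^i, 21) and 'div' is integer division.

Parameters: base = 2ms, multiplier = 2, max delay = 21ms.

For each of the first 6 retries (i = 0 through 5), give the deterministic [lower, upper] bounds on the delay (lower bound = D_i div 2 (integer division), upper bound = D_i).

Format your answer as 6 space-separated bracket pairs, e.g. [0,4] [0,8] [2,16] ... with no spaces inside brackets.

Answer: [1,2] [2,4] [4,8] [8,16] [10,21] [10,21]

Derivation:
Computing bounds per retry:
  i=0: D_i=min(2*2^0,21)=2, bounds=[1,2]
  i=1: D_i=min(2*2^1,21)=4, bounds=[2,4]
  i=2: D_i=min(2*2^2,21)=8, bounds=[4,8]
  i=3: D_i=min(2*2^3,21)=16, bounds=[8,16]
  i=4: D_i=min(2*2^4,21)=21, bounds=[10,21]
  i=5: D_i=min(2*2^5,21)=21, bounds=[10,21]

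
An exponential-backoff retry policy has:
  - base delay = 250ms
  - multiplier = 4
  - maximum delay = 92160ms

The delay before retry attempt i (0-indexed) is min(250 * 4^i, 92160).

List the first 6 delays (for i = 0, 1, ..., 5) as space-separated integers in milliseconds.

Answer: 250 1000 4000 16000 64000 92160

Derivation:
Computing each delay:
  i=0: min(250*4^0, 92160) = 250
  i=1: min(250*4^1, 92160) = 1000
  i=2: min(250*4^2, 92160) = 4000
  i=3: min(250*4^3, 92160) = 16000
  i=4: min(250*4^4, 92160) = 64000
  i=5: min(250*4^5, 92160) = 92160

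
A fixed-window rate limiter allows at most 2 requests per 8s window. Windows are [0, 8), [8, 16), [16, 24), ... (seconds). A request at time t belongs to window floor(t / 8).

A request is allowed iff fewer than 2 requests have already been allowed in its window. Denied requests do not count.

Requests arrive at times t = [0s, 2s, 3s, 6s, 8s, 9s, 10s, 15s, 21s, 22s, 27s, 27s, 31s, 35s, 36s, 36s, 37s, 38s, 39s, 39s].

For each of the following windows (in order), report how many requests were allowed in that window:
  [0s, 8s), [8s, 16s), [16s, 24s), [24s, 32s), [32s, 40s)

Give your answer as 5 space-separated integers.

Answer: 2 2 2 2 2

Derivation:
Processing requests:
  req#1 t=0s (window 0): ALLOW
  req#2 t=2s (window 0): ALLOW
  req#3 t=3s (window 0): DENY
  req#4 t=6s (window 0): DENY
  req#5 t=8s (window 1): ALLOW
  req#6 t=9s (window 1): ALLOW
  req#7 t=10s (window 1): DENY
  req#8 t=15s (window 1): DENY
  req#9 t=21s (window 2): ALLOW
  req#10 t=22s (window 2): ALLOW
  req#11 t=27s (window 3): ALLOW
  req#12 t=27s (window 3): ALLOW
  req#13 t=31s (window 3): DENY
  req#14 t=35s (window 4): ALLOW
  req#15 t=36s (window 4): ALLOW
  req#16 t=36s (window 4): DENY
  req#17 t=37s (window 4): DENY
  req#18 t=38s (window 4): DENY
  req#19 t=39s (window 4): DENY
  req#20 t=39s (window 4): DENY

Allowed counts by window: 2 2 2 2 2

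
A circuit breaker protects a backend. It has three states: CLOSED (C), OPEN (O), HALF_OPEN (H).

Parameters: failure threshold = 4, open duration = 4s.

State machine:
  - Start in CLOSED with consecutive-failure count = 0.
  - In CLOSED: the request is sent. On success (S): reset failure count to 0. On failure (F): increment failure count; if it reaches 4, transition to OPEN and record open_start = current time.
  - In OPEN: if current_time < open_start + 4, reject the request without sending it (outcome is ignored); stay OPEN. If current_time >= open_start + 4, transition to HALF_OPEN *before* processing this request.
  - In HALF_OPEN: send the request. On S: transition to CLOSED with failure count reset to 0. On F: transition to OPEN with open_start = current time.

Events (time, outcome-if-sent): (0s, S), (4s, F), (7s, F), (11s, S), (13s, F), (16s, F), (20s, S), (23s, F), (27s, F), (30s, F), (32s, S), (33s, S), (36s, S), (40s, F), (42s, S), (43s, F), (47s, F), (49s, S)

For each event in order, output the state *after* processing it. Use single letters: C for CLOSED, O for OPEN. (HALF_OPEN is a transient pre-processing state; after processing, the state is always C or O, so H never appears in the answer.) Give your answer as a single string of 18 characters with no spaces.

Answer: CCCCCCCCCCCCCCCCCC

Derivation:
State after each event:
  event#1 t=0s outcome=S: state=CLOSED
  event#2 t=4s outcome=F: state=CLOSED
  event#3 t=7s outcome=F: state=CLOSED
  event#4 t=11s outcome=S: state=CLOSED
  event#5 t=13s outcome=F: state=CLOSED
  event#6 t=16s outcome=F: state=CLOSED
  event#7 t=20s outcome=S: state=CLOSED
  event#8 t=23s outcome=F: state=CLOSED
  event#9 t=27s outcome=F: state=CLOSED
  event#10 t=30s outcome=F: state=CLOSED
  event#11 t=32s outcome=S: state=CLOSED
  event#12 t=33s outcome=S: state=CLOSED
  event#13 t=36s outcome=S: state=CLOSED
  event#14 t=40s outcome=F: state=CLOSED
  event#15 t=42s outcome=S: state=CLOSED
  event#16 t=43s outcome=F: state=CLOSED
  event#17 t=47s outcome=F: state=CLOSED
  event#18 t=49s outcome=S: state=CLOSED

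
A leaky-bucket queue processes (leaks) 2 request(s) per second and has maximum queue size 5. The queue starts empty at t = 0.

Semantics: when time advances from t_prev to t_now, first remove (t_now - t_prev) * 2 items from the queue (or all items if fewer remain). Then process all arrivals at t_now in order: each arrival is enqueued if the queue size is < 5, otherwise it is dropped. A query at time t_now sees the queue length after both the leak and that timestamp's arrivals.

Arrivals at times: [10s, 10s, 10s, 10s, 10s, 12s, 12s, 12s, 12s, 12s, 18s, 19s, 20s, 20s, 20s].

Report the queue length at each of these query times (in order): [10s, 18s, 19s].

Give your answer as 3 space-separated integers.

Answer: 5 1 1

Derivation:
Queue lengths at query times:
  query t=10s: backlog = 5
  query t=18s: backlog = 1
  query t=19s: backlog = 1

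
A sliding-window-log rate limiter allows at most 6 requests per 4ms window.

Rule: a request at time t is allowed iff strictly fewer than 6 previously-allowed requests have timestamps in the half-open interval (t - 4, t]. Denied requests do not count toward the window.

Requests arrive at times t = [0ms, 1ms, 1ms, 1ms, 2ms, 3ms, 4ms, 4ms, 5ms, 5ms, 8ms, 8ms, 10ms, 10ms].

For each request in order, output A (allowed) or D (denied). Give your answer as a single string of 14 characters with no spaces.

Answer: AAAAAAADAAAAAA

Derivation:
Tracking allowed requests in the window:
  req#1 t=0ms: ALLOW
  req#2 t=1ms: ALLOW
  req#3 t=1ms: ALLOW
  req#4 t=1ms: ALLOW
  req#5 t=2ms: ALLOW
  req#6 t=3ms: ALLOW
  req#7 t=4ms: ALLOW
  req#8 t=4ms: DENY
  req#9 t=5ms: ALLOW
  req#10 t=5ms: ALLOW
  req#11 t=8ms: ALLOW
  req#12 t=8ms: ALLOW
  req#13 t=10ms: ALLOW
  req#14 t=10ms: ALLOW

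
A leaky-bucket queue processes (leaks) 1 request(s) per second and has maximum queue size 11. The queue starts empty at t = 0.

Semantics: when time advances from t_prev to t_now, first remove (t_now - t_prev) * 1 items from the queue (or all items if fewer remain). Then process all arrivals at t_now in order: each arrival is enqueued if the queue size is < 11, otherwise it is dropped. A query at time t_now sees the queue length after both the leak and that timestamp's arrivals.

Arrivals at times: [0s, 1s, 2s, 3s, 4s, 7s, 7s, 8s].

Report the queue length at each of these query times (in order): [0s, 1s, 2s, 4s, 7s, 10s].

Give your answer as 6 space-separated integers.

Queue lengths at query times:
  query t=0s: backlog = 1
  query t=1s: backlog = 1
  query t=2s: backlog = 1
  query t=4s: backlog = 1
  query t=7s: backlog = 2
  query t=10s: backlog = 0

Answer: 1 1 1 1 2 0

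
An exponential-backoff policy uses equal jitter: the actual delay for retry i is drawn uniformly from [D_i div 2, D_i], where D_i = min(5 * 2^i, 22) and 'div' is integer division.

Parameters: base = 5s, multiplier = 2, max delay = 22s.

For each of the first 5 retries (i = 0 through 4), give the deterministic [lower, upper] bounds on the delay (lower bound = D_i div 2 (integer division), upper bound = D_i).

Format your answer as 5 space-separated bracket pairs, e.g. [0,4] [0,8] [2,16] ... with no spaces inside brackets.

Computing bounds per retry:
  i=0: D_i=min(5*2^0,22)=5, bounds=[2,5]
  i=1: D_i=min(5*2^1,22)=10, bounds=[5,10]
  i=2: D_i=min(5*2^2,22)=20, bounds=[10,20]
  i=3: D_i=min(5*2^3,22)=22, bounds=[11,22]
  i=4: D_i=min(5*2^4,22)=22, bounds=[11,22]

Answer: [2,5] [5,10] [10,20] [11,22] [11,22]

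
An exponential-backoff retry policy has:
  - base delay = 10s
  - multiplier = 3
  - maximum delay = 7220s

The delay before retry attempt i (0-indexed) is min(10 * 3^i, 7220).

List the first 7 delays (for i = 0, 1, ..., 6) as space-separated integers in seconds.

Computing each delay:
  i=0: min(10*3^0, 7220) = 10
  i=1: min(10*3^1, 7220) = 30
  i=2: min(10*3^2, 7220) = 90
  i=3: min(10*3^3, 7220) = 270
  i=4: min(10*3^4, 7220) = 810
  i=5: min(10*3^5, 7220) = 2430
  i=6: min(10*3^6, 7220) = 7220

Answer: 10 30 90 270 810 2430 7220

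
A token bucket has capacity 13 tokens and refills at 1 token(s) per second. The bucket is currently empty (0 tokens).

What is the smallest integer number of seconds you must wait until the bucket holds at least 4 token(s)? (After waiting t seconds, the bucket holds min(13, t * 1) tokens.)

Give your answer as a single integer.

Answer: 4

Derivation:
Need t * 1 >= 4, so t >= 4/1.
Smallest integer t = ceil(4/1) = 4.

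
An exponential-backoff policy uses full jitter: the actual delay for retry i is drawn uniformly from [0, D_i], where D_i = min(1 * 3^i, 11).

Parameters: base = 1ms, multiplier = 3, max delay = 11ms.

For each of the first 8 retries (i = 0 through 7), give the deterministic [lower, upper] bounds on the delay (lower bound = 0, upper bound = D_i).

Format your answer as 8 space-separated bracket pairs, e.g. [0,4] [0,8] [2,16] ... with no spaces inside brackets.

Answer: [0,1] [0,3] [0,9] [0,11] [0,11] [0,11] [0,11] [0,11]

Derivation:
Computing bounds per retry:
  i=0: D_i=min(1*3^0,11)=1, bounds=[0,1]
  i=1: D_i=min(1*3^1,11)=3, bounds=[0,3]
  i=2: D_i=min(1*3^2,11)=9, bounds=[0,9]
  i=3: D_i=min(1*3^3,11)=11, bounds=[0,11]
  i=4: D_i=min(1*3^4,11)=11, bounds=[0,11]
  i=5: D_i=min(1*3^5,11)=11, bounds=[0,11]
  i=6: D_i=min(1*3^6,11)=11, bounds=[0,11]
  i=7: D_i=min(1*3^7,11)=11, bounds=[0,11]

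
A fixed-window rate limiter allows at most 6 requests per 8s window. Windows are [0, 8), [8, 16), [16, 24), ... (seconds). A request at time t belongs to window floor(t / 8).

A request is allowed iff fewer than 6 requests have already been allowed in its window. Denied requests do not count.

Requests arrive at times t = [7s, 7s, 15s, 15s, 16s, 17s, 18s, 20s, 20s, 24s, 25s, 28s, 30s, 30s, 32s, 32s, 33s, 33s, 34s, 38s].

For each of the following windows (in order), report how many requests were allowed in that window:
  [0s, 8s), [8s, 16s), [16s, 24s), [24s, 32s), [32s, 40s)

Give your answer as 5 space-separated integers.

Answer: 2 2 5 5 6

Derivation:
Processing requests:
  req#1 t=7s (window 0): ALLOW
  req#2 t=7s (window 0): ALLOW
  req#3 t=15s (window 1): ALLOW
  req#4 t=15s (window 1): ALLOW
  req#5 t=16s (window 2): ALLOW
  req#6 t=17s (window 2): ALLOW
  req#7 t=18s (window 2): ALLOW
  req#8 t=20s (window 2): ALLOW
  req#9 t=20s (window 2): ALLOW
  req#10 t=24s (window 3): ALLOW
  req#11 t=25s (window 3): ALLOW
  req#12 t=28s (window 3): ALLOW
  req#13 t=30s (window 3): ALLOW
  req#14 t=30s (window 3): ALLOW
  req#15 t=32s (window 4): ALLOW
  req#16 t=32s (window 4): ALLOW
  req#17 t=33s (window 4): ALLOW
  req#18 t=33s (window 4): ALLOW
  req#19 t=34s (window 4): ALLOW
  req#20 t=38s (window 4): ALLOW

Allowed counts by window: 2 2 5 5 6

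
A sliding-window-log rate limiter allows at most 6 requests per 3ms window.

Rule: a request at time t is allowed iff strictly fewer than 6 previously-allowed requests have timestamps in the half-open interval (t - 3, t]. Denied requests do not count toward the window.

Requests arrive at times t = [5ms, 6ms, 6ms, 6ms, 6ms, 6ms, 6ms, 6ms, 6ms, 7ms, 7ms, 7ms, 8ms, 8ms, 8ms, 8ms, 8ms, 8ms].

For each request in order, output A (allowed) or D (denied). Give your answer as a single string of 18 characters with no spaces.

Tracking allowed requests in the window:
  req#1 t=5ms: ALLOW
  req#2 t=6ms: ALLOW
  req#3 t=6ms: ALLOW
  req#4 t=6ms: ALLOW
  req#5 t=6ms: ALLOW
  req#6 t=6ms: ALLOW
  req#7 t=6ms: DENY
  req#8 t=6ms: DENY
  req#9 t=6ms: DENY
  req#10 t=7ms: DENY
  req#11 t=7ms: DENY
  req#12 t=7ms: DENY
  req#13 t=8ms: ALLOW
  req#14 t=8ms: DENY
  req#15 t=8ms: DENY
  req#16 t=8ms: DENY
  req#17 t=8ms: DENY
  req#18 t=8ms: DENY

Answer: AAAAAADDDDDDADDDDD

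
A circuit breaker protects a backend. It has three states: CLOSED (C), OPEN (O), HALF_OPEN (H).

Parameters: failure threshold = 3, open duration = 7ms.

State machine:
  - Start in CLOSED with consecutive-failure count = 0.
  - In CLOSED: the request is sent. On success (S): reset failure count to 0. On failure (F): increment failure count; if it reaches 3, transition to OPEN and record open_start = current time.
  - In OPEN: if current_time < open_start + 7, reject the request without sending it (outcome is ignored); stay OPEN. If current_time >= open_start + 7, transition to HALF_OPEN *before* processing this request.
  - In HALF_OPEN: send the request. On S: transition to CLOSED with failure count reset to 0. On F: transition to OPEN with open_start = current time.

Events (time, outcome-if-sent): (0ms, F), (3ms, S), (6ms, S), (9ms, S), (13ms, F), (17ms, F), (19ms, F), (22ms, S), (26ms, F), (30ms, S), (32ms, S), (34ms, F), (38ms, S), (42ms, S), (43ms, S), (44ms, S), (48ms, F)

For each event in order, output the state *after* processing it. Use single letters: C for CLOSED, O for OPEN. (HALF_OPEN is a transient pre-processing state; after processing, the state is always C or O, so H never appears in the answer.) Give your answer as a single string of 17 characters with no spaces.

State after each event:
  event#1 t=0ms outcome=F: state=CLOSED
  event#2 t=3ms outcome=S: state=CLOSED
  event#3 t=6ms outcome=S: state=CLOSED
  event#4 t=9ms outcome=S: state=CLOSED
  event#5 t=13ms outcome=F: state=CLOSED
  event#6 t=17ms outcome=F: state=CLOSED
  event#7 t=19ms outcome=F: state=OPEN
  event#8 t=22ms outcome=S: state=OPEN
  event#9 t=26ms outcome=F: state=OPEN
  event#10 t=30ms outcome=S: state=OPEN
  event#11 t=32ms outcome=S: state=OPEN
  event#12 t=34ms outcome=F: state=OPEN
  event#13 t=38ms outcome=S: state=OPEN
  event#14 t=42ms outcome=S: state=CLOSED
  event#15 t=43ms outcome=S: state=CLOSED
  event#16 t=44ms outcome=S: state=CLOSED
  event#17 t=48ms outcome=F: state=CLOSED

Answer: CCCCCCOOOOOOOCCCC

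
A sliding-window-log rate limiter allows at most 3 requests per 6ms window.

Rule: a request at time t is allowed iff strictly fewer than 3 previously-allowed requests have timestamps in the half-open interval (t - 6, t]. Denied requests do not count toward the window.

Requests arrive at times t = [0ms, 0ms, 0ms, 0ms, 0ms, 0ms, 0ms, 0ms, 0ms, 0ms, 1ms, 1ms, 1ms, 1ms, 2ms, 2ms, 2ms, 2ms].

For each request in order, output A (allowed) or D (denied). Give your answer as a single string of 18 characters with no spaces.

Answer: AAADDDDDDDDDDDDDDD

Derivation:
Tracking allowed requests in the window:
  req#1 t=0ms: ALLOW
  req#2 t=0ms: ALLOW
  req#3 t=0ms: ALLOW
  req#4 t=0ms: DENY
  req#5 t=0ms: DENY
  req#6 t=0ms: DENY
  req#7 t=0ms: DENY
  req#8 t=0ms: DENY
  req#9 t=0ms: DENY
  req#10 t=0ms: DENY
  req#11 t=1ms: DENY
  req#12 t=1ms: DENY
  req#13 t=1ms: DENY
  req#14 t=1ms: DENY
  req#15 t=2ms: DENY
  req#16 t=2ms: DENY
  req#17 t=2ms: DENY
  req#18 t=2ms: DENY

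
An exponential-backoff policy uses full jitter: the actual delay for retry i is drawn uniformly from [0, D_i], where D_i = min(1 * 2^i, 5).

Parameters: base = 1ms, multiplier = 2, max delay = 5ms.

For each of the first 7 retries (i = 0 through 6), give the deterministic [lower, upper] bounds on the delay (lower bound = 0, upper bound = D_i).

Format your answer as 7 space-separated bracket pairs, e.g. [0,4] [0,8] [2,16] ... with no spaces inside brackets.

Computing bounds per retry:
  i=0: D_i=min(1*2^0,5)=1, bounds=[0,1]
  i=1: D_i=min(1*2^1,5)=2, bounds=[0,2]
  i=2: D_i=min(1*2^2,5)=4, bounds=[0,4]
  i=3: D_i=min(1*2^3,5)=5, bounds=[0,5]
  i=4: D_i=min(1*2^4,5)=5, bounds=[0,5]
  i=5: D_i=min(1*2^5,5)=5, bounds=[0,5]
  i=6: D_i=min(1*2^6,5)=5, bounds=[0,5]

Answer: [0,1] [0,2] [0,4] [0,5] [0,5] [0,5] [0,5]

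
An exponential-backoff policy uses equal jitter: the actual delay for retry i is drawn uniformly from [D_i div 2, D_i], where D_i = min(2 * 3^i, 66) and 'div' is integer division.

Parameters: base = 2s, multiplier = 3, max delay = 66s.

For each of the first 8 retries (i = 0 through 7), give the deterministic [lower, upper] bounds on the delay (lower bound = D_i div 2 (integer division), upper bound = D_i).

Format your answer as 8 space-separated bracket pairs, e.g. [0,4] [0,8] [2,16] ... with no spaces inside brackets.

Answer: [1,2] [3,6] [9,18] [27,54] [33,66] [33,66] [33,66] [33,66]

Derivation:
Computing bounds per retry:
  i=0: D_i=min(2*3^0,66)=2, bounds=[1,2]
  i=1: D_i=min(2*3^1,66)=6, bounds=[3,6]
  i=2: D_i=min(2*3^2,66)=18, bounds=[9,18]
  i=3: D_i=min(2*3^3,66)=54, bounds=[27,54]
  i=4: D_i=min(2*3^4,66)=66, bounds=[33,66]
  i=5: D_i=min(2*3^5,66)=66, bounds=[33,66]
  i=6: D_i=min(2*3^6,66)=66, bounds=[33,66]
  i=7: D_i=min(2*3^7,66)=66, bounds=[33,66]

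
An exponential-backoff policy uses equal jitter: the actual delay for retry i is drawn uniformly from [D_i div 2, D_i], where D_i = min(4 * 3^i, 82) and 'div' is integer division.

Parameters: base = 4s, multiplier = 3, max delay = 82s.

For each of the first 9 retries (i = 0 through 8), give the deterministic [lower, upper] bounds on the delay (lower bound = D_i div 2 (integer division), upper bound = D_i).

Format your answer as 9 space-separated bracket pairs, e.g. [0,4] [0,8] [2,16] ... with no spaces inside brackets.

Answer: [2,4] [6,12] [18,36] [41,82] [41,82] [41,82] [41,82] [41,82] [41,82]

Derivation:
Computing bounds per retry:
  i=0: D_i=min(4*3^0,82)=4, bounds=[2,4]
  i=1: D_i=min(4*3^1,82)=12, bounds=[6,12]
  i=2: D_i=min(4*3^2,82)=36, bounds=[18,36]
  i=3: D_i=min(4*3^3,82)=82, bounds=[41,82]
  i=4: D_i=min(4*3^4,82)=82, bounds=[41,82]
  i=5: D_i=min(4*3^5,82)=82, bounds=[41,82]
  i=6: D_i=min(4*3^6,82)=82, bounds=[41,82]
  i=7: D_i=min(4*3^7,82)=82, bounds=[41,82]
  i=8: D_i=min(4*3^8,82)=82, bounds=[41,82]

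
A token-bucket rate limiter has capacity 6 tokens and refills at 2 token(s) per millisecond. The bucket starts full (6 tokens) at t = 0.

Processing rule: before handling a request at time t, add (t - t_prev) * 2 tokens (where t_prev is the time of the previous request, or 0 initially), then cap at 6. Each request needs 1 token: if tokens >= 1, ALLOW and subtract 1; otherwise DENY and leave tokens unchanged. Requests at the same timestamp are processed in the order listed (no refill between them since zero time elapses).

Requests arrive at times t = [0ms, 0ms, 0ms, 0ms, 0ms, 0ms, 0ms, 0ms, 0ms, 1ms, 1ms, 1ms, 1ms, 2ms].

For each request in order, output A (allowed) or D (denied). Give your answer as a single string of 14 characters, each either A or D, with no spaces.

Simulating step by step:
  req#1 t=0ms: ALLOW
  req#2 t=0ms: ALLOW
  req#3 t=0ms: ALLOW
  req#4 t=0ms: ALLOW
  req#5 t=0ms: ALLOW
  req#6 t=0ms: ALLOW
  req#7 t=0ms: DENY
  req#8 t=0ms: DENY
  req#9 t=0ms: DENY
  req#10 t=1ms: ALLOW
  req#11 t=1ms: ALLOW
  req#12 t=1ms: DENY
  req#13 t=1ms: DENY
  req#14 t=2ms: ALLOW

Answer: AAAAAADDDAADDA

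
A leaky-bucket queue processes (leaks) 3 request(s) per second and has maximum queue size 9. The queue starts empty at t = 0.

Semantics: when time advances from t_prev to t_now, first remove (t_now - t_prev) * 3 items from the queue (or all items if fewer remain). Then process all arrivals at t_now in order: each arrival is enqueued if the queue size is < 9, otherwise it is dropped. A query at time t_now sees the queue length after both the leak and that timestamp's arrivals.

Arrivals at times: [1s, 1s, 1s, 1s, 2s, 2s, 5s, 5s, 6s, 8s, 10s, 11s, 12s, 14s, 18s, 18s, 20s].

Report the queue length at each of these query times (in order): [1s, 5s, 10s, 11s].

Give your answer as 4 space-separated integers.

Queue lengths at query times:
  query t=1s: backlog = 4
  query t=5s: backlog = 2
  query t=10s: backlog = 1
  query t=11s: backlog = 1

Answer: 4 2 1 1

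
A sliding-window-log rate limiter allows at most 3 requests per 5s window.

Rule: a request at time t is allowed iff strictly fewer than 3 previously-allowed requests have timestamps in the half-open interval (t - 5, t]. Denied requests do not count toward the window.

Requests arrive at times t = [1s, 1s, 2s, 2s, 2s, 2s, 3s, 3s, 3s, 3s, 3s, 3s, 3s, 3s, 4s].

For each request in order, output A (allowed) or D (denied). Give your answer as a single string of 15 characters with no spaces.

Tracking allowed requests in the window:
  req#1 t=1s: ALLOW
  req#2 t=1s: ALLOW
  req#3 t=2s: ALLOW
  req#4 t=2s: DENY
  req#5 t=2s: DENY
  req#6 t=2s: DENY
  req#7 t=3s: DENY
  req#8 t=3s: DENY
  req#9 t=3s: DENY
  req#10 t=3s: DENY
  req#11 t=3s: DENY
  req#12 t=3s: DENY
  req#13 t=3s: DENY
  req#14 t=3s: DENY
  req#15 t=4s: DENY

Answer: AAADDDDDDDDDDDD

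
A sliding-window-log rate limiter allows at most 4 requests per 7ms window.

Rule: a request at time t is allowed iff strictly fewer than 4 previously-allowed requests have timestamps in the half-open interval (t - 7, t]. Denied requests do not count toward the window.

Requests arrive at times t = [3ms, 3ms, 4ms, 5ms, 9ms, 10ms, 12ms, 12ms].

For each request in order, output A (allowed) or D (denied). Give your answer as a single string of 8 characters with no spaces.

Answer: AAAADAAA

Derivation:
Tracking allowed requests in the window:
  req#1 t=3ms: ALLOW
  req#2 t=3ms: ALLOW
  req#3 t=4ms: ALLOW
  req#4 t=5ms: ALLOW
  req#5 t=9ms: DENY
  req#6 t=10ms: ALLOW
  req#7 t=12ms: ALLOW
  req#8 t=12ms: ALLOW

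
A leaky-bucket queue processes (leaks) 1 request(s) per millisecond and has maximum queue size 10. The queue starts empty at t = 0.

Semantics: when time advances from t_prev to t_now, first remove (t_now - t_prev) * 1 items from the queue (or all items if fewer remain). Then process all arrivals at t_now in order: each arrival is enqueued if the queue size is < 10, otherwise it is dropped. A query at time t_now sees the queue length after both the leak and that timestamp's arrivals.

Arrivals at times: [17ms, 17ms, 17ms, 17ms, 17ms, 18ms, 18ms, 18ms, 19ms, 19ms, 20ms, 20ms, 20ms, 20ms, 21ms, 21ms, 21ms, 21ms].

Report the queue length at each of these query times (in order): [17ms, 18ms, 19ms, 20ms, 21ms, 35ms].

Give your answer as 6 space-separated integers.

Answer: 5 7 8 10 10 0

Derivation:
Queue lengths at query times:
  query t=17ms: backlog = 5
  query t=18ms: backlog = 7
  query t=19ms: backlog = 8
  query t=20ms: backlog = 10
  query t=21ms: backlog = 10
  query t=35ms: backlog = 0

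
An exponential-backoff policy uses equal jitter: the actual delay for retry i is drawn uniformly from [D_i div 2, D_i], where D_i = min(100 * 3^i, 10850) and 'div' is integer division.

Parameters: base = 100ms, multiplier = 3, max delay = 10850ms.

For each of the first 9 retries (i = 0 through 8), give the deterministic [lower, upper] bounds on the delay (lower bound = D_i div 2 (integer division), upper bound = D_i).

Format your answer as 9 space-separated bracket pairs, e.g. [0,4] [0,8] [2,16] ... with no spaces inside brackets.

Answer: [50,100] [150,300] [450,900] [1350,2700] [4050,8100] [5425,10850] [5425,10850] [5425,10850] [5425,10850]

Derivation:
Computing bounds per retry:
  i=0: D_i=min(100*3^0,10850)=100, bounds=[50,100]
  i=1: D_i=min(100*3^1,10850)=300, bounds=[150,300]
  i=2: D_i=min(100*3^2,10850)=900, bounds=[450,900]
  i=3: D_i=min(100*3^3,10850)=2700, bounds=[1350,2700]
  i=4: D_i=min(100*3^4,10850)=8100, bounds=[4050,8100]
  i=5: D_i=min(100*3^5,10850)=10850, bounds=[5425,10850]
  i=6: D_i=min(100*3^6,10850)=10850, bounds=[5425,10850]
  i=7: D_i=min(100*3^7,10850)=10850, bounds=[5425,10850]
  i=8: D_i=min(100*3^8,10850)=10850, bounds=[5425,10850]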